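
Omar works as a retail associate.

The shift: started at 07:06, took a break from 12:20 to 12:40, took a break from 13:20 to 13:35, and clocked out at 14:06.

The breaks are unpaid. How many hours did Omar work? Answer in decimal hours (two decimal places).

The shift: 07:06–14:06 = 7 h 0 min; less 35 min break → 6 h 25 min

6.42 hours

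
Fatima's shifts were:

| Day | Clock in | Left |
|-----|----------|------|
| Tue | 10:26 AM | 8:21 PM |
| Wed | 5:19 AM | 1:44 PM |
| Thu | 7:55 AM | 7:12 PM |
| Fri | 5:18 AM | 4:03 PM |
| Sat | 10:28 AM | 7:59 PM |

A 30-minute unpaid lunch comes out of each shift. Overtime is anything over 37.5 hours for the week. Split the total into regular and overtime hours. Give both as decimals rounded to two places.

Tue: 10:26 AM–8:21 PM = 9 h 55 min; less 30 min break → 9 h 25 min
Wed: 5:19 AM–1:44 PM = 8 h 25 min; less 30 min break → 7 h 55 min
Thu: 7:55 AM–7:12 PM = 11 h 17 min; less 30 min break → 10 h 47 min
Fri: 5:18 AM–4:03 PM = 10 h 45 min; less 30 min break → 10 h 15 min
Sat: 10:28 AM–7:59 PM = 9 h 31 min; less 30 min break → 9 h 1 min
Total worked: 47 h 23 min = 47.38 h.
Threshold 37.5 h → overtime 9 h 53 min, regular 37 h 30 min.

Regular 37.50 hours, overtime 9.88 hours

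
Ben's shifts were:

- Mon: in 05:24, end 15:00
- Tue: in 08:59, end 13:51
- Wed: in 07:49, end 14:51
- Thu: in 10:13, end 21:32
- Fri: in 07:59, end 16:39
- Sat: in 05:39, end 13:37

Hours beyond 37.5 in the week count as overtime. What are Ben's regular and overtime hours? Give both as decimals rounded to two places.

Regular 37.50 hours, overtime 11.95 hours

Mon: 05:24–15:00 = 9 h 36 min
Tue: 08:59–13:51 = 4 h 52 min
Wed: 07:49–14:51 = 7 h 2 min
Thu: 10:13–21:32 = 11 h 19 min
Fri: 07:59–16:39 = 8 h 40 min
Sat: 05:39–13:37 = 7 h 58 min
Total worked: 49 h 27 min = 49.45 h.
Threshold 37.5 h → overtime 11 h 57 min, regular 37 h 30 min.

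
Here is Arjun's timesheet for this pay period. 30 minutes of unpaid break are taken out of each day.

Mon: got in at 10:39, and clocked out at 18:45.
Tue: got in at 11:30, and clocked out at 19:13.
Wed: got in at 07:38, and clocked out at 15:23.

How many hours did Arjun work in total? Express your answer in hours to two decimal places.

22.07 hours

Mon: 10:39–18:45 = 8 h 6 min; less 30 min break → 7 h 36 min
Tue: 11:30–19:13 = 7 h 43 min; less 30 min break → 7 h 13 min
Wed: 07:38–15:23 = 7 h 45 min; less 30 min break → 7 h 15 min
Total: 7 h 36 min + 7 h 13 min + 7 h 15 min = 22 h 4 min.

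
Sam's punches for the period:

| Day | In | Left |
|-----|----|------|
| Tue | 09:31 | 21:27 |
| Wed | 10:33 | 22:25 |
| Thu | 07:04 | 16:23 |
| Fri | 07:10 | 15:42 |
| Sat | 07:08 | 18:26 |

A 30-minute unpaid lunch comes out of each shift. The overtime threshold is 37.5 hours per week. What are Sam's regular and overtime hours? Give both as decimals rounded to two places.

Tue: 09:31–21:27 = 11 h 56 min; less 30 min break → 11 h 26 min
Wed: 10:33–22:25 = 11 h 52 min; less 30 min break → 11 h 22 min
Thu: 07:04–16:23 = 9 h 19 min; less 30 min break → 8 h 49 min
Fri: 07:10–15:42 = 8 h 32 min; less 30 min break → 8 h 2 min
Sat: 07:08–18:26 = 11 h 18 min; less 30 min break → 10 h 48 min
Total worked: 50 h 27 min = 50.45 h.
Threshold 37.5 h → overtime 12 h 57 min, regular 37 h 30 min.

Regular 37.50 hours, overtime 12.95 hours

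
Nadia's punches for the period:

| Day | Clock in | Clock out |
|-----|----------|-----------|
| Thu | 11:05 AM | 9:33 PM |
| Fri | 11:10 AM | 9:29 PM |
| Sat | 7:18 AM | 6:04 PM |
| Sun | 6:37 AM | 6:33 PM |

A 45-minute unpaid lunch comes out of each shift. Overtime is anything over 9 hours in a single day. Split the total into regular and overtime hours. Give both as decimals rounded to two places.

Thu: 11:05 AM–9:33 PM = 10 h 28 min; less 45 min break → 9 h 43 min
Fri: 11:10 AM–9:29 PM = 10 h 19 min; less 45 min break → 9 h 34 min
Sat: 7:18 AM–6:04 PM = 10 h 46 min; less 45 min break → 10 h 1 min
Sun: 6:37 AM–6:33 PM = 11 h 56 min; less 45 min break → 11 h 11 min
Thu reg 9 h 0 min / OT 0 h 43 min; Fri reg 9 h 0 min / OT 0 h 34 min; Sat reg 9 h 0 min / OT 1 h 1 min; Sun reg 9 h 0 min / OT 2 h 11 min.
Totals: regular 36 h 0 min, overtime 4 h 29 min.

Regular 36.00 hours, overtime 4.48 hours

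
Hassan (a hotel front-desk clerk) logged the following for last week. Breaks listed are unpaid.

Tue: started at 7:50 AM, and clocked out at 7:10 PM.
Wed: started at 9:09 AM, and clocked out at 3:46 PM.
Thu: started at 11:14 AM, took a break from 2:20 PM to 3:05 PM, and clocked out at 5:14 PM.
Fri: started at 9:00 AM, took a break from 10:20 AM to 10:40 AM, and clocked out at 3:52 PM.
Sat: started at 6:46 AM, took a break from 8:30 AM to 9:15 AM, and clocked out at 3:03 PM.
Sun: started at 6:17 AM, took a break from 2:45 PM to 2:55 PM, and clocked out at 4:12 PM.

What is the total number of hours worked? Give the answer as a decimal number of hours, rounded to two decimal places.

47.02 hours

Tue: 7:50 AM–7:10 PM = 11 h 20 min
Wed: 9:09 AM–3:46 PM = 6 h 37 min
Thu: 11:14 AM–5:14 PM = 6 h 0 min; less 45 min break → 5 h 15 min
Fri: 9:00 AM–3:52 PM = 6 h 52 min; less 20 min break → 6 h 32 min
Sat: 6:46 AM–3:03 PM = 8 h 17 min; less 45 min break → 7 h 32 min
Sun: 6:17 AM–4:12 PM = 9 h 55 min; less 10 min break → 9 h 45 min
Total: 11 h 20 min + 6 h 37 min + 5 h 15 min + 6 h 32 min + 7 h 32 min + 9 h 45 min = 47 h 1 min.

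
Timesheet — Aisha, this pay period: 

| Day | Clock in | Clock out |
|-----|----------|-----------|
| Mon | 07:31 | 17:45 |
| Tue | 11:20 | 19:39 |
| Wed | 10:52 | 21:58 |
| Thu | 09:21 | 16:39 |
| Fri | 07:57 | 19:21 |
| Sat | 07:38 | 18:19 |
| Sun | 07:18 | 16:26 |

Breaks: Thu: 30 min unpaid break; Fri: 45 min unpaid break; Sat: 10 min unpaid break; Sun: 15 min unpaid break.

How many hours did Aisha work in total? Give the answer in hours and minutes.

Mon: 07:31–17:45 = 10 h 14 min
Tue: 11:20–19:39 = 8 h 19 min
Wed: 10:52–21:58 = 11 h 6 min
Thu: 09:21–16:39 = 7 h 18 min; less 30 min break → 6 h 48 min
Fri: 07:57–19:21 = 11 h 24 min; less 45 min break → 10 h 39 min
Sat: 07:38–18:19 = 10 h 41 min; less 10 min break → 10 h 31 min
Sun: 07:18–16:26 = 9 h 8 min; less 15 min break → 8 h 53 min
Total: 10 h 14 min + 8 h 19 min + 11 h 6 min + 6 h 48 min + 10 h 39 min + 10 h 31 min + 8 h 53 min = 66 h 30 min.

66 h 30 min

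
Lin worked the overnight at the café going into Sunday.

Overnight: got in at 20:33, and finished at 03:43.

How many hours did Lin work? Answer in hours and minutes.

Overnight: 20:33 → midnight = 3 h 27 min; midnight → 03:43 = 3 h 43 min; span 7 h 10 min

7 h 10 min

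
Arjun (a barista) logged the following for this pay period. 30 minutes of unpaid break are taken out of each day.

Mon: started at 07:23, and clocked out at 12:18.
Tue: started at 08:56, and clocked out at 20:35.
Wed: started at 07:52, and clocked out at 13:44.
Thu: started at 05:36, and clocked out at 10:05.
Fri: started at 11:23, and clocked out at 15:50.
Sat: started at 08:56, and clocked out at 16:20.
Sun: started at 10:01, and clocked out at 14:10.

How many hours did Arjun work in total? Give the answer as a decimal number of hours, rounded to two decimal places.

Mon: 07:23–12:18 = 4 h 55 min; less 30 min break → 4 h 25 min
Tue: 08:56–20:35 = 11 h 39 min; less 30 min break → 11 h 9 min
Wed: 07:52–13:44 = 5 h 52 min; less 30 min break → 5 h 22 min
Thu: 05:36–10:05 = 4 h 29 min; less 30 min break → 3 h 59 min
Fri: 11:23–15:50 = 4 h 27 min; less 30 min break → 3 h 57 min
Sat: 08:56–16:20 = 7 h 24 min; less 30 min break → 6 h 54 min
Sun: 10:01–14:10 = 4 h 9 min; less 30 min break → 3 h 39 min
Total: 4 h 25 min + 11 h 9 min + 5 h 22 min + 3 h 59 min + 3 h 57 min + 6 h 54 min + 3 h 39 min = 39 h 25 min.

39.42 hours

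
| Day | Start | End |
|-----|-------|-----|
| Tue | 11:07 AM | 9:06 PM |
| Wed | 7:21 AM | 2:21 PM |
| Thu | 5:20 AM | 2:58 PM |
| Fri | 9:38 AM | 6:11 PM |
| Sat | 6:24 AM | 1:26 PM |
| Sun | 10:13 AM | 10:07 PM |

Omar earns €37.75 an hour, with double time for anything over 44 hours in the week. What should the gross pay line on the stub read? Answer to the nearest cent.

€2423.55

Tue: 11:07 AM–9:06 PM = 9 h 59 min
Wed: 7:21 AM–2:21 PM = 7 h 0 min
Thu: 5:20 AM–2:58 PM = 9 h 38 min
Fri: 9:38 AM–6:11 PM = 8 h 33 min
Sat: 6:24 AM–1:26 PM = 7 h 2 min
Sun: 10:13 AM–10:07 PM = 11 h 54 min
Total worked: 54 h 6 min = 3246 min.
Regular 44 h 0 min = 2640 min at €37.75/h; overtime 10 h 6 min = 606 min at €75.50/h.
Pay = (2640 × €37.75 + 606 × €75.50) ÷ 60 = €2423.55.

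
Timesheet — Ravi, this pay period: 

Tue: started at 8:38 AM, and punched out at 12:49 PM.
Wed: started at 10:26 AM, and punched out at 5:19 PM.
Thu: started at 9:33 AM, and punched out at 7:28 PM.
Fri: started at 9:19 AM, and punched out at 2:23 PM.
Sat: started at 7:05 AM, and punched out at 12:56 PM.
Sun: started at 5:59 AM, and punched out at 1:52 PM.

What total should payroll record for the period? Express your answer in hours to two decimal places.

39.78 hours

Tue: 8:38 AM–12:49 PM = 4 h 11 min
Wed: 10:26 AM–5:19 PM = 6 h 53 min
Thu: 9:33 AM–7:28 PM = 9 h 55 min
Fri: 9:19 AM–2:23 PM = 5 h 4 min
Sat: 7:05 AM–12:56 PM = 5 h 51 min
Sun: 5:59 AM–1:52 PM = 7 h 53 min
Total: 4 h 11 min + 6 h 53 min + 9 h 55 min + 5 h 4 min + 5 h 51 min + 7 h 53 min = 39 h 47 min.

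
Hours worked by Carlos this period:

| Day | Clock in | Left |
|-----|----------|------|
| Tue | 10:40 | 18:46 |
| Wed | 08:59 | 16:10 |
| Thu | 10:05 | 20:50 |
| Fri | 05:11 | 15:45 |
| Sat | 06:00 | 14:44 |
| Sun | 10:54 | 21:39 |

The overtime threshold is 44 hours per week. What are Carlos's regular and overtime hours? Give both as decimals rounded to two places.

Tue: 10:40–18:46 = 8 h 6 min
Wed: 08:59–16:10 = 7 h 11 min
Thu: 10:05–20:50 = 10 h 45 min
Fri: 05:11–15:45 = 10 h 34 min
Sat: 06:00–14:44 = 8 h 44 min
Sun: 10:54–21:39 = 10 h 45 min
Total worked: 56 h 5 min = 56.08 h.
Threshold 44 h → overtime 12 h 5 min, regular 44 h 0 min.

Regular 44.00 hours, overtime 12.08 hours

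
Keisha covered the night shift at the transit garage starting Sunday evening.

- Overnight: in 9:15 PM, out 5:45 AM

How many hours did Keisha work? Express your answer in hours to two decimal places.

Overnight: 9:15 PM → midnight = 2 h 45 min; midnight → 5:45 AM = 5 h 45 min; span 8 h 30 min

8.50 hours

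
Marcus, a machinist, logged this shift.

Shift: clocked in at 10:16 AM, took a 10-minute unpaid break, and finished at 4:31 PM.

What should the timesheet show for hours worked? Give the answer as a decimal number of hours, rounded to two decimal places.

Shift: 10:16 AM–4:31 PM = 6 h 15 min; less 10 min break → 6 h 5 min

6.08 hours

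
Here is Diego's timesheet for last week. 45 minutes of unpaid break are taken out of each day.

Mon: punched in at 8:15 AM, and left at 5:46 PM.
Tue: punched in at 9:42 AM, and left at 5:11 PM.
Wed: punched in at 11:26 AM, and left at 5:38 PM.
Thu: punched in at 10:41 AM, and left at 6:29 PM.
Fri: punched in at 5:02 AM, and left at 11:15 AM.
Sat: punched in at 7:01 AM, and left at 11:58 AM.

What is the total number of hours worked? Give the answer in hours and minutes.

37 h 40 min

Mon: 8:15 AM–5:46 PM = 9 h 31 min; less 45 min break → 8 h 46 min
Tue: 9:42 AM–5:11 PM = 7 h 29 min; less 45 min break → 6 h 44 min
Wed: 11:26 AM–5:38 PM = 6 h 12 min; less 45 min break → 5 h 27 min
Thu: 10:41 AM–6:29 PM = 7 h 48 min; less 45 min break → 7 h 3 min
Fri: 5:02 AM–11:15 AM = 6 h 13 min; less 45 min break → 5 h 28 min
Sat: 7:01 AM–11:58 AM = 4 h 57 min; less 45 min break → 4 h 12 min
Total: 8 h 46 min + 6 h 44 min + 5 h 27 min + 7 h 3 min + 5 h 28 min + 4 h 12 min = 37 h 40 min.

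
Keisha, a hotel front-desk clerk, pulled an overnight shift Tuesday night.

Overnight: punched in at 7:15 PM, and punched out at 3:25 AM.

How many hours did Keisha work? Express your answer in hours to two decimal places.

Overnight: 7:15 PM → midnight = 4 h 45 min; midnight → 3:25 AM = 3 h 25 min; span 8 h 10 min

8.17 hours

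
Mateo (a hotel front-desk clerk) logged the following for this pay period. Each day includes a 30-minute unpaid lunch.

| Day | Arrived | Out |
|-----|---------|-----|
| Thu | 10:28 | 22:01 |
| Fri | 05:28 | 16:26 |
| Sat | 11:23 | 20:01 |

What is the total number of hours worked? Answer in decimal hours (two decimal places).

Thu: 10:28–22:01 = 11 h 33 min; less 30 min break → 11 h 3 min
Fri: 05:28–16:26 = 10 h 58 min; less 30 min break → 10 h 28 min
Sat: 11:23–20:01 = 8 h 38 min; less 30 min break → 8 h 8 min
Total: 11 h 3 min + 10 h 28 min + 8 h 8 min = 29 h 39 min.

29.65 hours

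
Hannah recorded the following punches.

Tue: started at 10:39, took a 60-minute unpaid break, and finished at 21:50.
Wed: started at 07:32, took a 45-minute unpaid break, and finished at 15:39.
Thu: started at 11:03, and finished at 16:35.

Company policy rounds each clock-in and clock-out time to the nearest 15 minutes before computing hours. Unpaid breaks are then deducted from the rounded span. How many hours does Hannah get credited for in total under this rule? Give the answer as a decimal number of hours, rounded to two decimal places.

23.00 hours

Tue: in 10:39→10:45, out 21:50→21:45; 11 h 0 min − 60 min = 10 h 0 min
Wed: in 07:32→07:30, out 15:39→15:45; 8 h 15 min − 45 min = 7 h 30 min
Thu: in 11:03→11:00, out 16:35→16:30; 5 h 30 min
Total credited: 23 h 0 min.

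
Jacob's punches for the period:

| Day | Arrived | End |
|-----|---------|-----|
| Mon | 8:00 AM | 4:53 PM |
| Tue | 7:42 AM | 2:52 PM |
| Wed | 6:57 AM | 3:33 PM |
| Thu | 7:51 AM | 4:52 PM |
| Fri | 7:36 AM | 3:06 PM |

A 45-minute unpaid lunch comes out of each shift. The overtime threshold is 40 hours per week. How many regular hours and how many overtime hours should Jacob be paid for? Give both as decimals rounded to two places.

Regular 37.42 hours, overtime 0.00 hours

Mon: 8:00 AM–4:53 PM = 8 h 53 min; less 45 min break → 8 h 8 min
Tue: 7:42 AM–2:52 PM = 7 h 10 min; less 45 min break → 6 h 25 min
Wed: 6:57 AM–3:33 PM = 8 h 36 min; less 45 min break → 7 h 51 min
Thu: 7:51 AM–4:52 PM = 9 h 1 min; less 45 min break → 8 h 16 min
Fri: 7:36 AM–3:06 PM = 7 h 30 min; less 45 min break → 6 h 45 min
Total worked: 37 h 25 min = 37.42 h.
Threshold 40 h → overtime 0 h 0 min, regular 37 h 25 min.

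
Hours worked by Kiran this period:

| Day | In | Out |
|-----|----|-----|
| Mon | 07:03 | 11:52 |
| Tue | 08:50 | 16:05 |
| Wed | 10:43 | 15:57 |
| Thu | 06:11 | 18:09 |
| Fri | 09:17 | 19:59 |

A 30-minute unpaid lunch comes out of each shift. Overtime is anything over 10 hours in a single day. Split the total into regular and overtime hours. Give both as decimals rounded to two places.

Mon: 07:03–11:52 = 4 h 49 min; less 30 min break → 4 h 19 min
Tue: 08:50–16:05 = 7 h 15 min; less 30 min break → 6 h 45 min
Wed: 10:43–15:57 = 5 h 14 min; less 30 min break → 4 h 44 min
Thu: 06:11–18:09 = 11 h 58 min; less 30 min break → 11 h 28 min
Fri: 09:17–19:59 = 10 h 42 min; less 30 min break → 10 h 12 min
Mon reg 4 h 19 min / OT 0 h 0 min; Tue reg 6 h 45 min / OT 0 h 0 min; Wed reg 4 h 44 min / OT 0 h 0 min; Thu reg 10 h 0 min / OT 1 h 28 min; Fri reg 10 h 0 min / OT 0 h 12 min.
Totals: regular 35 h 48 min, overtime 1 h 40 min.

Regular 35.80 hours, overtime 1.67 hours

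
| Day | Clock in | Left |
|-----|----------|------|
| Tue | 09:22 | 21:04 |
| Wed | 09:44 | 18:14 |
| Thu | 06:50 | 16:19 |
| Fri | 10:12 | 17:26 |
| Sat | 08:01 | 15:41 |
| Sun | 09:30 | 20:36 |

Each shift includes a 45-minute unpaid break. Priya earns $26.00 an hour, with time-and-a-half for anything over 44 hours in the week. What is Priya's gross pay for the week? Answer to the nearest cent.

$1424.15

Tue: 09:22–21:04 = 11 h 42 min; less 45 min break → 10 h 57 min
Wed: 09:44–18:14 = 8 h 30 min; less 45 min break → 7 h 45 min
Thu: 06:50–16:19 = 9 h 29 min; less 45 min break → 8 h 44 min
Fri: 10:12–17:26 = 7 h 14 min; less 45 min break → 6 h 29 min
Sat: 08:01–15:41 = 7 h 40 min; less 45 min break → 6 h 55 min
Sun: 09:30–20:36 = 11 h 6 min; less 45 min break → 10 h 21 min
Total worked: 51 h 11 min = 3071 min.
Regular 44 h 0 min = 2640 min at $26.00/h; overtime 7 h 11 min = 431 min at $39.00/h.
Pay = (2640 × $26.00 + 431 × $39.00) ÷ 60 = $1424.15.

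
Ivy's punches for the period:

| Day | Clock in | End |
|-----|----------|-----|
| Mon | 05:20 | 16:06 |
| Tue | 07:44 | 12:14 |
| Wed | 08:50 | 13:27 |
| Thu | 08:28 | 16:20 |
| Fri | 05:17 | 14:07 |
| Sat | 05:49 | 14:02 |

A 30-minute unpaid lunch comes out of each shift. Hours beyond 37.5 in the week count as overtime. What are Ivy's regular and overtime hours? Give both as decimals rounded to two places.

Mon: 05:20–16:06 = 10 h 46 min; less 30 min break → 10 h 16 min
Tue: 07:44–12:14 = 4 h 30 min; less 30 min break → 4 h 0 min
Wed: 08:50–13:27 = 4 h 37 min; less 30 min break → 4 h 7 min
Thu: 08:28–16:20 = 7 h 52 min; less 30 min break → 7 h 22 min
Fri: 05:17–14:07 = 8 h 50 min; less 30 min break → 8 h 20 min
Sat: 05:49–14:02 = 8 h 13 min; less 30 min break → 7 h 43 min
Total worked: 41 h 48 min = 41.80 h.
Threshold 37.5 h → overtime 4 h 18 min, regular 37 h 30 min.

Regular 37.50 hours, overtime 4.30 hours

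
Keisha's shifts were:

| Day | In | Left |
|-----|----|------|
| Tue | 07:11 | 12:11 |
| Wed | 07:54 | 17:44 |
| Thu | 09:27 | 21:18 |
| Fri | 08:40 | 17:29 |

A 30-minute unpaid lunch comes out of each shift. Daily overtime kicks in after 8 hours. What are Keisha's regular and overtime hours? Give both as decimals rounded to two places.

Tue: 07:11–12:11 = 5 h 0 min; less 30 min break → 4 h 30 min
Wed: 07:54–17:44 = 9 h 50 min; less 30 min break → 9 h 20 min
Thu: 09:27–21:18 = 11 h 51 min; less 30 min break → 11 h 21 min
Fri: 08:40–17:29 = 8 h 49 min; less 30 min break → 8 h 19 min
Tue reg 4 h 30 min / OT 0 h 0 min; Wed reg 8 h 0 min / OT 1 h 20 min; Thu reg 8 h 0 min / OT 3 h 21 min; Fri reg 8 h 0 min / OT 0 h 19 min.
Totals: regular 28 h 30 min, overtime 5 h 0 min.

Regular 28.50 hours, overtime 5.00 hours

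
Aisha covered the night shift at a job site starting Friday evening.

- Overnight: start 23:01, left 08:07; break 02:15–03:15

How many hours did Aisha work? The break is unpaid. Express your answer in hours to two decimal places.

8.10 hours

Overnight: 23:01 → midnight = 0 h 59 min; midnight → 08:07 = 8 h 7 min; span 9 h 6 min; less 60 min break → 8 h 6 min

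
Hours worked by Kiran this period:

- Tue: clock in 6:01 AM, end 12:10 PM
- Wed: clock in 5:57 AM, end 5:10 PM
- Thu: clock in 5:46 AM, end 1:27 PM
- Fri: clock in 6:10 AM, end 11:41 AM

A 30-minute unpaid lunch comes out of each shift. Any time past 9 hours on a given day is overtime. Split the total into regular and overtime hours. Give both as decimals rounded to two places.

Tue: 6:01 AM–12:10 PM = 6 h 9 min; less 30 min break → 5 h 39 min
Wed: 5:57 AM–5:10 PM = 11 h 13 min; less 30 min break → 10 h 43 min
Thu: 5:46 AM–1:27 PM = 7 h 41 min; less 30 min break → 7 h 11 min
Fri: 6:10 AM–11:41 AM = 5 h 31 min; less 30 min break → 5 h 1 min
Tue reg 5 h 39 min / OT 0 h 0 min; Wed reg 9 h 0 min / OT 1 h 43 min; Thu reg 7 h 11 min / OT 0 h 0 min; Fri reg 5 h 1 min / OT 0 h 0 min.
Totals: regular 26 h 51 min, overtime 1 h 43 min.

Regular 26.85 hours, overtime 1.72 hours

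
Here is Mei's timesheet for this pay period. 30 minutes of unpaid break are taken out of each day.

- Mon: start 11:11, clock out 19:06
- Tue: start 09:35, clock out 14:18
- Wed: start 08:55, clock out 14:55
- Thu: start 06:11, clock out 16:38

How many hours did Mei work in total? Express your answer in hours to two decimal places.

27.08 hours

Mon: 11:11–19:06 = 7 h 55 min; less 30 min break → 7 h 25 min
Tue: 09:35–14:18 = 4 h 43 min; less 30 min break → 4 h 13 min
Wed: 08:55–14:55 = 6 h 0 min; less 30 min break → 5 h 30 min
Thu: 06:11–16:38 = 10 h 27 min; less 30 min break → 9 h 57 min
Total: 7 h 25 min + 4 h 13 min + 5 h 30 min + 9 h 57 min = 27 h 5 min.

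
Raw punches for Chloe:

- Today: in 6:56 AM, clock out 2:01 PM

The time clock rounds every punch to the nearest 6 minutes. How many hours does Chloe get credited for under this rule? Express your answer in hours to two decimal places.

7.10 hours

Today: in 6:56 AM→6:54 AM, out 2:01 PM→2:00 PM; 7 h 6 min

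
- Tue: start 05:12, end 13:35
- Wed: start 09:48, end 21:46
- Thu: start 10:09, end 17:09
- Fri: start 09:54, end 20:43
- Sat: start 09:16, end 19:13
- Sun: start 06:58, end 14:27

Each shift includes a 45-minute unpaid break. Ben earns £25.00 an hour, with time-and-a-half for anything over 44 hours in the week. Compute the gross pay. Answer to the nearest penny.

Tue: 05:12–13:35 = 8 h 23 min; less 45 min break → 7 h 38 min
Wed: 09:48–21:46 = 11 h 58 min; less 45 min break → 11 h 13 min
Thu: 10:09–17:09 = 7 h 0 min; less 45 min break → 6 h 15 min
Fri: 09:54–20:43 = 10 h 49 min; less 45 min break → 10 h 4 min
Sat: 09:16–19:13 = 9 h 57 min; less 45 min break → 9 h 12 min
Sun: 06:58–14:27 = 7 h 29 min; less 45 min break → 6 h 44 min
Total worked: 51 h 6 min = 3066 min.
Regular 44 h 0 min = 2640 min at £25.00/h; overtime 7 h 6 min = 426 min at £37.50/h.
Pay = (2640 × £25.00 + 426 × £37.50) ÷ 60 = £1366.25.

£1366.25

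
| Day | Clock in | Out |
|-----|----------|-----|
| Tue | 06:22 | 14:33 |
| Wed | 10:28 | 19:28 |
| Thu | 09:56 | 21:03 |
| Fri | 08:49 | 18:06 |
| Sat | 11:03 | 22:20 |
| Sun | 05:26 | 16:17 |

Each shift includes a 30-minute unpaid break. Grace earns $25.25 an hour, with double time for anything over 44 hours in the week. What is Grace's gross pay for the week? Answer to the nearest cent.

Tue: 06:22–14:33 = 8 h 11 min; less 30 min break → 7 h 41 min
Wed: 10:28–19:28 = 9 h 0 min; less 30 min break → 8 h 30 min
Thu: 09:56–21:03 = 11 h 7 min; less 30 min break → 10 h 37 min
Fri: 08:49–18:06 = 9 h 17 min; less 30 min break → 8 h 47 min
Sat: 11:03–22:20 = 11 h 17 min; less 30 min break → 10 h 47 min
Sun: 05:26–16:17 = 10 h 51 min; less 30 min break → 10 h 21 min
Total worked: 56 h 43 min = 3403 min.
Regular 44 h 0 min = 2640 min at $25.25/h; overtime 12 h 43 min = 763 min at $50.50/h.
Pay = (2640 × $25.25 + 763 × $50.50) ÷ 60 = $1753.19.

$1753.19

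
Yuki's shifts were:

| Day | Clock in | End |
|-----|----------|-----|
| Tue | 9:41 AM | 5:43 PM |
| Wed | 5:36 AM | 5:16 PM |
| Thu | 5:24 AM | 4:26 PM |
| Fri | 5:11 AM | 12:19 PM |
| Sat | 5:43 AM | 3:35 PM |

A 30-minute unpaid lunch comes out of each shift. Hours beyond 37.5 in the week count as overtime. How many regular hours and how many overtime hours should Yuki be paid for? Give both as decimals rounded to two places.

Tue: 9:41 AM–5:43 PM = 8 h 2 min; less 30 min break → 7 h 32 min
Wed: 5:36 AM–5:16 PM = 11 h 40 min; less 30 min break → 11 h 10 min
Thu: 5:24 AM–4:26 PM = 11 h 2 min; less 30 min break → 10 h 32 min
Fri: 5:11 AM–12:19 PM = 7 h 8 min; less 30 min break → 6 h 38 min
Sat: 5:43 AM–3:35 PM = 9 h 52 min; less 30 min break → 9 h 22 min
Total worked: 45 h 14 min = 45.23 h.
Threshold 37.5 h → overtime 7 h 44 min, regular 37 h 30 min.

Regular 37.50 hours, overtime 7.73 hours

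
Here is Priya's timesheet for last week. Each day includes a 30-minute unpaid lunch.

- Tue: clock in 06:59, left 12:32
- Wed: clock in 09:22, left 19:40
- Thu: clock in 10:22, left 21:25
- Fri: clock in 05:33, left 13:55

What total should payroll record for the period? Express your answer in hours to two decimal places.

Tue: 06:59–12:32 = 5 h 33 min; less 30 min break → 5 h 3 min
Wed: 09:22–19:40 = 10 h 18 min; less 30 min break → 9 h 48 min
Thu: 10:22–21:25 = 11 h 3 min; less 30 min break → 10 h 33 min
Fri: 05:33–13:55 = 8 h 22 min; less 30 min break → 7 h 52 min
Total: 5 h 3 min + 9 h 48 min + 10 h 33 min + 7 h 52 min = 33 h 16 min.

33.27 hours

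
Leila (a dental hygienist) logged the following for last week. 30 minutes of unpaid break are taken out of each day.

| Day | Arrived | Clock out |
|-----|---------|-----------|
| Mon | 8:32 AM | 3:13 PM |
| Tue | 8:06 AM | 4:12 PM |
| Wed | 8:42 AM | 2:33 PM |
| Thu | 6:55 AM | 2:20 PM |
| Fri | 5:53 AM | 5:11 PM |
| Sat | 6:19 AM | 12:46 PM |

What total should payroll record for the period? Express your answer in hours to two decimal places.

42.80 hours

Mon: 8:32 AM–3:13 PM = 6 h 41 min; less 30 min break → 6 h 11 min
Tue: 8:06 AM–4:12 PM = 8 h 6 min; less 30 min break → 7 h 36 min
Wed: 8:42 AM–2:33 PM = 5 h 51 min; less 30 min break → 5 h 21 min
Thu: 6:55 AM–2:20 PM = 7 h 25 min; less 30 min break → 6 h 55 min
Fri: 5:53 AM–5:11 PM = 11 h 18 min; less 30 min break → 10 h 48 min
Sat: 6:19 AM–12:46 PM = 6 h 27 min; less 30 min break → 5 h 57 min
Total: 6 h 11 min + 7 h 36 min + 5 h 21 min + 6 h 55 min + 10 h 48 min + 5 h 57 min = 42 h 48 min.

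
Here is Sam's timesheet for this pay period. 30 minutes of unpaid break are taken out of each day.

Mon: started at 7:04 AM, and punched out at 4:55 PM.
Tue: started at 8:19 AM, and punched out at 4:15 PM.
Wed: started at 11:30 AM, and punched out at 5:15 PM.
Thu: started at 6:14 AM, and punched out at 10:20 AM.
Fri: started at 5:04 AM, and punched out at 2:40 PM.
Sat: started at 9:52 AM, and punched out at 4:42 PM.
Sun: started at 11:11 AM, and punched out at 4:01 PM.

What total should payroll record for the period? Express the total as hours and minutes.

Mon: 7:04 AM–4:55 PM = 9 h 51 min; less 30 min break → 9 h 21 min
Tue: 8:19 AM–4:15 PM = 7 h 56 min; less 30 min break → 7 h 26 min
Wed: 11:30 AM–5:15 PM = 5 h 45 min; less 30 min break → 5 h 15 min
Thu: 6:14 AM–10:20 AM = 4 h 6 min; less 30 min break → 3 h 36 min
Fri: 5:04 AM–2:40 PM = 9 h 36 min; less 30 min break → 9 h 6 min
Sat: 9:52 AM–4:42 PM = 6 h 50 min; less 30 min break → 6 h 20 min
Sun: 11:11 AM–4:01 PM = 4 h 50 min; less 30 min break → 4 h 20 min
Total: 9 h 21 min + 7 h 26 min + 5 h 15 min + 3 h 36 min + 9 h 6 min + 6 h 20 min + 4 h 20 min = 45 h 24 min.

45 h 24 min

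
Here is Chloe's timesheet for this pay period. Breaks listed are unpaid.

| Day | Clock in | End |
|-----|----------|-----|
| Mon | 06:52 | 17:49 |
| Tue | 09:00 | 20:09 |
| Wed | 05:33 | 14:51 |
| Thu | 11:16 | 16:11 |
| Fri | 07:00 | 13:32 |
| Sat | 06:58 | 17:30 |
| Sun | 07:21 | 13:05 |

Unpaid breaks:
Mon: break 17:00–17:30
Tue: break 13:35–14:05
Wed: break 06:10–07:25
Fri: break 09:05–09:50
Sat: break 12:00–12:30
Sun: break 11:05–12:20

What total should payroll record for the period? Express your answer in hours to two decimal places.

Mon: 06:52–17:49 = 10 h 57 min; less 30 min break → 10 h 27 min
Tue: 09:00–20:09 = 11 h 9 min; less 30 min break → 10 h 39 min
Wed: 05:33–14:51 = 9 h 18 min; less 75 min break → 8 h 3 min
Thu: 11:16–16:11 = 4 h 55 min
Fri: 07:00–13:32 = 6 h 32 min; less 45 min break → 5 h 47 min
Sat: 06:58–17:30 = 10 h 32 min; less 30 min break → 10 h 2 min
Sun: 07:21–13:05 = 5 h 44 min; less 75 min break → 4 h 29 min
Total: 10 h 27 min + 10 h 39 min + 8 h 3 min + 4 h 55 min + 5 h 47 min + 10 h 2 min + 4 h 29 min = 54 h 22 min.

54.37 hours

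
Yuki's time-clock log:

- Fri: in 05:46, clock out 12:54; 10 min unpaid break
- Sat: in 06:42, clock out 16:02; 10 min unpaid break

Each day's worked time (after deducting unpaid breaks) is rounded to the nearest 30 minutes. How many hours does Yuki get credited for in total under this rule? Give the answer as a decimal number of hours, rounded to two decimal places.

Fri: 05:46–12:54 = 7 h 8 min − 10 min = 6 h 58 min → rounds to 7 h 0 min
Sat: 06:42–16:02 = 9 h 20 min − 10 min = 9 h 10 min → rounds to 9 h 0 min
Total credited: 16 h 0 min.

16.00 hours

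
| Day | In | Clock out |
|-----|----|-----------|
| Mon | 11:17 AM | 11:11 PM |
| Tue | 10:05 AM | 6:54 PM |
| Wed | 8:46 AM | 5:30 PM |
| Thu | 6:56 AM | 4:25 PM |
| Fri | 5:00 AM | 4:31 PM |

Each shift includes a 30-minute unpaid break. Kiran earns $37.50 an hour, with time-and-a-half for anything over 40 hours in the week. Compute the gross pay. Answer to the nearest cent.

Mon: 11:17 AM–11:11 PM = 11 h 54 min; less 30 min break → 11 h 24 min
Tue: 10:05 AM–6:54 PM = 8 h 49 min; less 30 min break → 8 h 19 min
Wed: 8:46 AM–5:30 PM = 8 h 44 min; less 30 min break → 8 h 14 min
Thu: 6:56 AM–4:25 PM = 9 h 29 min; less 30 min break → 8 h 59 min
Fri: 5:00 AM–4:31 PM = 11 h 31 min; less 30 min break → 11 h 1 min
Total worked: 47 h 57 min = 2877 min.
Regular 40 h 0 min = 2400 min at $37.50/h; overtime 7 h 57 min = 477 min at $56.25/h.
Pay = (2400 × $37.50 + 477 × $56.25) ÷ 60 = $1947.19.

$1947.19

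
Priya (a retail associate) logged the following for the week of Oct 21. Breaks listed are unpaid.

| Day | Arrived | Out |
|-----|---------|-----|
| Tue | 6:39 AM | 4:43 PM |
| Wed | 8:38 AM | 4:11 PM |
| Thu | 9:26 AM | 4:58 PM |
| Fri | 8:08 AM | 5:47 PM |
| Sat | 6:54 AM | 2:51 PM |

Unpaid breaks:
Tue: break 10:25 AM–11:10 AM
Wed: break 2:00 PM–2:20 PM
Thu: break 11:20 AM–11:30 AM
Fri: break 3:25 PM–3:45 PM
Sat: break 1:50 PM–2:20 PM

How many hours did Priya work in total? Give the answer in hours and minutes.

40 h 40 min

Tue: 6:39 AM–4:43 PM = 10 h 4 min; less 45 min break → 9 h 19 min
Wed: 8:38 AM–4:11 PM = 7 h 33 min; less 20 min break → 7 h 13 min
Thu: 9:26 AM–4:58 PM = 7 h 32 min; less 10 min break → 7 h 22 min
Fri: 8:08 AM–5:47 PM = 9 h 39 min; less 20 min break → 9 h 19 min
Sat: 6:54 AM–2:51 PM = 7 h 57 min; less 30 min break → 7 h 27 min
Total: 9 h 19 min + 7 h 13 min + 7 h 22 min + 9 h 19 min + 7 h 27 min = 40 h 40 min.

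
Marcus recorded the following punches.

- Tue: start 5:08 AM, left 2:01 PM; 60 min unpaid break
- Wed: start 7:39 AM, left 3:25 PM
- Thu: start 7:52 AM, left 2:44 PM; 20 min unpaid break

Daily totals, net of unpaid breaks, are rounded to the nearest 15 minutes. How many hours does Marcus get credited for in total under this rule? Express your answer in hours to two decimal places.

22.25 hours

Tue: 5:08 AM–2:01 PM = 8 h 53 min − 60 min = 7 h 53 min → rounds to 8 h 0 min
Wed: 7:39 AM–3:25 PM = 7 h 46 min → rounds to 7 h 45 min
Thu: 7:52 AM–2:44 PM = 6 h 52 min − 20 min = 6 h 32 min → rounds to 6 h 30 min
Total credited: 22 h 15 min.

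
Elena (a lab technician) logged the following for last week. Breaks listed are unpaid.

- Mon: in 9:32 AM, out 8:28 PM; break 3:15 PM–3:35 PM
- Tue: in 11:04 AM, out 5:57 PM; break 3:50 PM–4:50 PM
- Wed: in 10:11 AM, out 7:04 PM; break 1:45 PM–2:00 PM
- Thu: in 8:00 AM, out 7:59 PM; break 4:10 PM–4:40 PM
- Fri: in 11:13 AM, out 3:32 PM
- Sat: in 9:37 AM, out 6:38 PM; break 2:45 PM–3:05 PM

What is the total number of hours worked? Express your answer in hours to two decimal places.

Mon: 9:32 AM–8:28 PM = 10 h 56 min; less 20 min break → 10 h 36 min
Tue: 11:04 AM–5:57 PM = 6 h 53 min; less 60 min break → 5 h 53 min
Wed: 10:11 AM–7:04 PM = 8 h 53 min; less 15 min break → 8 h 38 min
Thu: 8:00 AM–7:59 PM = 11 h 59 min; less 30 min break → 11 h 29 min
Fri: 11:13 AM–3:32 PM = 4 h 19 min
Sat: 9:37 AM–6:38 PM = 9 h 1 min; less 20 min break → 8 h 41 min
Total: 10 h 36 min + 5 h 53 min + 8 h 38 min + 11 h 29 min + 4 h 19 min + 8 h 41 min = 49 h 36 min.

49.60 hours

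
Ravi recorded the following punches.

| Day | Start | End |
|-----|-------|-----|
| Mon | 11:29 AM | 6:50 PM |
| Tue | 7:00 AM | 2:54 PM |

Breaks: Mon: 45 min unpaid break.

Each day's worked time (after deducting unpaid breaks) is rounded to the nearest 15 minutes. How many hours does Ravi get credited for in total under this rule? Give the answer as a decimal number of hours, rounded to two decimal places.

14.50 hours

Mon: 11:29 AM–6:50 PM = 7 h 21 min − 45 min = 6 h 36 min → rounds to 6 h 30 min
Tue: 7:00 AM–2:54 PM = 7 h 54 min → rounds to 8 h 0 min
Total credited: 14 h 30 min.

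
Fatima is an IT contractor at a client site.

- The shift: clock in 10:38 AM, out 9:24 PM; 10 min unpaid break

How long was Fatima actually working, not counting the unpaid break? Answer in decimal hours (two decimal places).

The shift: 10:38 AM–9:24 PM = 10 h 46 min; less 10 min break → 10 h 36 min

10.60 hours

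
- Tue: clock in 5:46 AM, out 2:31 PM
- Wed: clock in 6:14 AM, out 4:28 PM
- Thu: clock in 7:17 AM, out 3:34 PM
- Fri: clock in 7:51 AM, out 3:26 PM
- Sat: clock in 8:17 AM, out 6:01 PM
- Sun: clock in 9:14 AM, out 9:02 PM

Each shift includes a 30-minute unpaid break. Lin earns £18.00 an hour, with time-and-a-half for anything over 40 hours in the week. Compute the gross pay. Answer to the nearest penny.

Tue: 5:46 AM–2:31 PM = 8 h 45 min; less 30 min break → 8 h 15 min
Wed: 6:14 AM–4:28 PM = 10 h 14 min; less 30 min break → 9 h 44 min
Thu: 7:17 AM–3:34 PM = 8 h 17 min; less 30 min break → 7 h 47 min
Fri: 7:51 AM–3:26 PM = 7 h 35 min; less 30 min break → 7 h 5 min
Sat: 8:17 AM–6:01 PM = 9 h 44 min; less 30 min break → 9 h 14 min
Sun: 9:14 AM–9:02 PM = 11 h 48 min; less 30 min break → 11 h 18 min
Total worked: 53 h 23 min = 3203 min.
Regular 40 h 0 min = 2400 min at £18.00/h; overtime 13 h 23 min = 803 min at £27.00/h.
Pay = (2400 × £18.00 + 803 × £27.00) ÷ 60 = £1081.35.

£1081.35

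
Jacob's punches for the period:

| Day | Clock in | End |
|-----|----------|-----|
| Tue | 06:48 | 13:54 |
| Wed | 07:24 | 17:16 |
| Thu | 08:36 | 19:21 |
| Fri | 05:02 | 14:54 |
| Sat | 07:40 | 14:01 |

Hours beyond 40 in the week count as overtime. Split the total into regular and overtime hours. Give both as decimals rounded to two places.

Tue: 06:48–13:54 = 7 h 6 min
Wed: 07:24–17:16 = 9 h 52 min
Thu: 08:36–19:21 = 10 h 45 min
Fri: 05:02–14:54 = 9 h 52 min
Sat: 07:40–14:01 = 6 h 21 min
Total worked: 43 h 56 min = 43.93 h.
Threshold 40 h → overtime 3 h 56 min, regular 40 h 0 min.

Regular 40.00 hours, overtime 3.93 hours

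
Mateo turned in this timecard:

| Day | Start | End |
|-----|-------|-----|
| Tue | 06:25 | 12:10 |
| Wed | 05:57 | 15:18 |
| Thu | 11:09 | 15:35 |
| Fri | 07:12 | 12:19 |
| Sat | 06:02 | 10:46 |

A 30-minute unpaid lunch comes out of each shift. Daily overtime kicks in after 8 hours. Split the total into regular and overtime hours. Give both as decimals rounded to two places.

Regular 26.03 hours, overtime 0.85 hours

Tue: 06:25–12:10 = 5 h 45 min; less 30 min break → 5 h 15 min
Wed: 05:57–15:18 = 9 h 21 min; less 30 min break → 8 h 51 min
Thu: 11:09–15:35 = 4 h 26 min; less 30 min break → 3 h 56 min
Fri: 07:12–12:19 = 5 h 7 min; less 30 min break → 4 h 37 min
Sat: 06:02–10:46 = 4 h 44 min; less 30 min break → 4 h 14 min
Tue reg 5 h 15 min / OT 0 h 0 min; Wed reg 8 h 0 min / OT 0 h 51 min; Thu reg 3 h 56 min / OT 0 h 0 min; Fri reg 4 h 37 min / OT 0 h 0 min; Sat reg 4 h 14 min / OT 0 h 0 min.
Totals: regular 26 h 2 min, overtime 0 h 51 min.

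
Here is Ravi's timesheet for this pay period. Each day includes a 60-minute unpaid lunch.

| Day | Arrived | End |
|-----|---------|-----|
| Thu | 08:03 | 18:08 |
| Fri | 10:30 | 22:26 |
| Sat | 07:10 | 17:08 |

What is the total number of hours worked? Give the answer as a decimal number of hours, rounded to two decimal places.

28.98 hours

Thu: 08:03–18:08 = 10 h 5 min; less 60 min break → 9 h 5 min
Fri: 10:30–22:26 = 11 h 56 min; less 60 min break → 10 h 56 min
Sat: 07:10–17:08 = 9 h 58 min; less 60 min break → 8 h 58 min
Total: 9 h 5 min + 10 h 56 min + 8 h 58 min = 28 h 59 min.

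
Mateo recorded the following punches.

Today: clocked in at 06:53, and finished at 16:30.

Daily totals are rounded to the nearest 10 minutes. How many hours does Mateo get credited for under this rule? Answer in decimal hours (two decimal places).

Today: 06:53–16:30 = 9 h 37 min → rounds to 9 h 40 min

9.67 hours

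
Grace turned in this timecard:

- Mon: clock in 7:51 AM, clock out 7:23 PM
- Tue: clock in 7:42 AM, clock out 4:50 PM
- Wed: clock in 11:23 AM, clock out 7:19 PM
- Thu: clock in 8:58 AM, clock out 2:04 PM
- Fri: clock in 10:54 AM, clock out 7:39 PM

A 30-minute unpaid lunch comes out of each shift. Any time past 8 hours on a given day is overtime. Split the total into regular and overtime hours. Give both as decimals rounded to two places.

Mon: 7:51 AM–7:23 PM = 11 h 32 min; less 30 min break → 11 h 2 min
Tue: 7:42 AM–4:50 PM = 9 h 8 min; less 30 min break → 8 h 38 min
Wed: 11:23 AM–7:19 PM = 7 h 56 min; less 30 min break → 7 h 26 min
Thu: 8:58 AM–2:04 PM = 5 h 6 min; less 30 min break → 4 h 36 min
Fri: 10:54 AM–7:39 PM = 8 h 45 min; less 30 min break → 8 h 15 min
Mon reg 8 h 0 min / OT 3 h 2 min; Tue reg 8 h 0 min / OT 0 h 38 min; Wed reg 7 h 26 min / OT 0 h 0 min; Thu reg 4 h 36 min / OT 0 h 0 min; Fri reg 8 h 0 min / OT 0 h 15 min.
Totals: regular 36 h 2 min, overtime 3 h 55 min.

Regular 36.03 hours, overtime 3.92 hours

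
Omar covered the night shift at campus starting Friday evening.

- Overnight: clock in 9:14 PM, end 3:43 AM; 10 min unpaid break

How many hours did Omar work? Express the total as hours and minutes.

Overnight: 9:14 PM → midnight = 2 h 46 min; midnight → 3:43 AM = 3 h 43 min; span 6 h 29 min; less 10 min break → 6 h 19 min

6 h 19 min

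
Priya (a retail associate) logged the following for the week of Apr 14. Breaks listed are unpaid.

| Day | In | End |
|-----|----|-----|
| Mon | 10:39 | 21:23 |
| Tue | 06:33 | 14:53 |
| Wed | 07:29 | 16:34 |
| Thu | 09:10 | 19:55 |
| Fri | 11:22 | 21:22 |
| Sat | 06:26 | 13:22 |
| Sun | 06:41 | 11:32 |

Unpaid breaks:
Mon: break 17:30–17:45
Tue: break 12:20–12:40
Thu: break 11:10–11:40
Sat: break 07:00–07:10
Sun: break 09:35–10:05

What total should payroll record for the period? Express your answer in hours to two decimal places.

Mon: 10:39–21:23 = 10 h 44 min; less 15 min break → 10 h 29 min
Tue: 06:33–14:53 = 8 h 20 min; less 20 min break → 8 h 0 min
Wed: 07:29–16:34 = 9 h 5 min
Thu: 09:10–19:55 = 10 h 45 min; less 30 min break → 10 h 15 min
Fri: 11:22–21:22 = 10 h 0 min
Sat: 06:26–13:22 = 6 h 56 min; less 10 min break → 6 h 46 min
Sun: 06:41–11:32 = 4 h 51 min; less 30 min break → 4 h 21 min
Total: 10 h 29 min + 8 h 0 min + 9 h 5 min + 10 h 15 min + 10 h 0 min + 6 h 46 min + 4 h 21 min = 58 h 56 min.

58.93 hours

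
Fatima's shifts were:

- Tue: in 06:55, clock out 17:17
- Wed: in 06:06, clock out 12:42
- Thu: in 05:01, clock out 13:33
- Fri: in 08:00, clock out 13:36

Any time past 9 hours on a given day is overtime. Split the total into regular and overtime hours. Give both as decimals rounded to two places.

Tue: 06:55–17:17 = 10 h 22 min
Wed: 06:06–12:42 = 6 h 36 min
Thu: 05:01–13:33 = 8 h 32 min
Fri: 08:00–13:36 = 5 h 36 min
Tue reg 9 h 0 min / OT 1 h 22 min; Wed reg 6 h 36 min / OT 0 h 0 min; Thu reg 8 h 32 min / OT 0 h 0 min; Fri reg 5 h 36 min / OT 0 h 0 min.
Totals: regular 29 h 44 min, overtime 1 h 22 min.

Regular 29.73 hours, overtime 1.37 hours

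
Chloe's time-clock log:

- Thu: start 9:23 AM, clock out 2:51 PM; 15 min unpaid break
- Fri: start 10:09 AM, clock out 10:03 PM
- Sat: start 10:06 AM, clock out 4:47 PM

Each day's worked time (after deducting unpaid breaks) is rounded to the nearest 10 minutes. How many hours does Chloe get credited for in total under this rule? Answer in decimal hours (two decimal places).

23.67 hours

Thu: 9:23 AM–2:51 PM = 5 h 28 min − 15 min = 5 h 13 min → rounds to 5 h 10 min
Fri: 10:09 AM–10:03 PM = 11 h 54 min → rounds to 11 h 50 min
Sat: 10:06 AM–4:47 PM = 6 h 41 min → rounds to 6 h 40 min
Total credited: 23 h 40 min.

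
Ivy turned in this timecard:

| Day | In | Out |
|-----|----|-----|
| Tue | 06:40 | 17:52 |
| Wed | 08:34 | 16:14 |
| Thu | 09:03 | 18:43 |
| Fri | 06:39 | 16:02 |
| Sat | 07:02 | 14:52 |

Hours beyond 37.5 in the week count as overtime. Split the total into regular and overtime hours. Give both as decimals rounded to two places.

Regular 37.50 hours, overtime 8.25 hours

Tue: 06:40–17:52 = 11 h 12 min
Wed: 08:34–16:14 = 7 h 40 min
Thu: 09:03–18:43 = 9 h 40 min
Fri: 06:39–16:02 = 9 h 23 min
Sat: 07:02–14:52 = 7 h 50 min
Total worked: 45 h 45 min = 45.75 h.
Threshold 37.5 h → overtime 8 h 15 min, regular 37 h 30 min.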